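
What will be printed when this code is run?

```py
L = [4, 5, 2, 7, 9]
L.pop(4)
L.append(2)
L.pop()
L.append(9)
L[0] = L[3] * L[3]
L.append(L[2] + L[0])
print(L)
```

[49, 5, 2, 7, 9, 51]

pop(4) removes 9 → [4, 5, 2, 7]
append 2 → [4, 5, 2, 7, 2]
pop() removes 2 → [4, 5, 2, 7]
append 9 → [4, 5, 2, 7, 9]
L[0] = L[3]*L[3] = 7*7 = 49 → [49, 5, 2, 7, 9]
append L[2]+L[0] = 2+49 = 51 → [49, 5, 2, 7, 9, 51]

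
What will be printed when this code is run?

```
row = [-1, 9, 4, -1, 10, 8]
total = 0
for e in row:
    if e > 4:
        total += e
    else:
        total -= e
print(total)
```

25

e=-1: not >4, total = 0-(-1) = 1
e=9: >4, total = 1+9 = 10
e=4: not >4, total = 10-4 = 6
e=-1: not >4, total = 6-(-1) = 7
e=10: >4, total = 7+10 = 17
e=8: >4, total = 17+8 = 25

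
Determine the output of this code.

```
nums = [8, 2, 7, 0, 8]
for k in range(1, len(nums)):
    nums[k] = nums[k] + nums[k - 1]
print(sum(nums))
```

k=1: nums[1] = 2+8 = 10 → [8, 10, 7, 0, 8]
k=2: nums[2] = 7+10 = 17 → [8, 10, 17, 0, 8]
k=3: nums[3] = 0+17 = 17 → [8, 10, 17, 17, 8]
k=4: nums[4] = 8+17 = 25 → [8, 10, 17, 17, 25]
sum = 77

77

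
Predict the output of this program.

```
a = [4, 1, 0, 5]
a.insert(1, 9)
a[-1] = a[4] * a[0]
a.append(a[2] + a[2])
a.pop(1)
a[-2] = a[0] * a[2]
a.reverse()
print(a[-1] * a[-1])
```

insert 9 at 1 → [4, 9, 1, 0, 5]
a[-1] = a[4]*a[0] = 5*4 = 20 → [4, 9, 1, 0, 20]
append a[2]+a[2] = 1+1 = 2 → [4, 9, 1, 0, 20, 2]
pop(1) removes 9 → [4, 1, 0, 20, 2]
a[-2] = a[0]*a[2] = 4*0 = 0 → [4, 1, 0, 0, 2]
reverse → [2, 0, 0, 1, 4]
a[-1]*a[-1] = 4*4 = 16

16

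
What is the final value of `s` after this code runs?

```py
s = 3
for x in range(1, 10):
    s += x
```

x=1: s = 3+1 = 4
x=2: s = 4+2 = 6
x=3: s = 6+3 = 9
x=4: s = 9+4 = 13
x=5: s = 13+5 = 18
x=6: s = 18+6 = 24
x=7: s = 24+7 = 31
x=8: s = 31+8 = 39
x=9: s = 39+9 = 48

48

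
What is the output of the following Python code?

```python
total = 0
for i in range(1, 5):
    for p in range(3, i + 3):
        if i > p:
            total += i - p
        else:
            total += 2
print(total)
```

i=1,p=3: not 1>3, total = 0+2 = 2
i=2,p=3: not 2>3, total = 2+2 = 4
i=2,p=4: not 2>4, total = 4+2 = 6
i=3,p=3: not 3>3, total = 6+2 = 8
i=3,p=4: not 3>4, total = 8+2 = 10
i=3,p=5: not 3>5, total = 10+2 = 12
i=4,p=3: 4>3, total = 12+1 = 13
i=4,p=4: not 4>4, total = 13+2 = 15
i=4,p=5: not 4>5, total = 15+2 = 17
i=4,p=6: not 4>6, total = 17+2 = 19

19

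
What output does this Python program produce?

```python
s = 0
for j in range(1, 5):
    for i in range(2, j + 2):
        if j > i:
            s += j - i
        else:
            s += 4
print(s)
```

32

j=1,i=2: not 1>2, s = 0+4 = 4
j=2,i=2: not 2>2, s = 4+4 = 8
j=2,i=3: not 2>3, s = 8+4 = 12
j=3,i=2: 3>2, s = 12+1 = 13
j=3,i=3: not 3>3, s = 13+4 = 17
j=3,i=4: not 3>4, s = 17+4 = 21
j=4,i=2: 4>2, s = 21+2 = 23
j=4,i=3: 4>3, s = 23+1 = 24
j=4,i=4: not 4>4, s = 24+4 = 28
j=4,i=5: not 4>5, s = 28+4 = 32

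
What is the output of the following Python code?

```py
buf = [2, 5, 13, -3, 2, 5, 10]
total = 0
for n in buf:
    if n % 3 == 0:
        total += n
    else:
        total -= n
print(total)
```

n=2: not %3==0, total = 0-2 = -2
n=5: not %3==0, total = (-2)-5 = -7
n=13: not %3==0, total = (-7)-13 = -20
n=-3: %3==0, total = (-20)+(-3) = -23
n=2: not %3==0, total = (-23)-2 = -25
n=5: not %3==0, total = (-25)-5 = -30
n=10: not %3==0, total = (-30)-10 = -40

-40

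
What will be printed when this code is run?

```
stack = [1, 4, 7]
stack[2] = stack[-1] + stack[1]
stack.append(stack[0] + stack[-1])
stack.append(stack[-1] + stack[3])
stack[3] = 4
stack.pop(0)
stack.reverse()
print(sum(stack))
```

43

stack[2] = stack[-1]+stack[1] = 7+4 = 11 → [1, 4, 11]
append stack[0]+stack[-1] = 1+11 = 12 → [1, 4, 11, 12]
append stack[-1]+stack[3] = 12+12 = 24 → [1, 4, 11, 12, 24]
stack[3] = 4 → [1, 4, 11, 4, 24]
pop(0) removes 1 → [4, 11, 4, 24]
reverse → [24, 4, 11, 4]
sum = 43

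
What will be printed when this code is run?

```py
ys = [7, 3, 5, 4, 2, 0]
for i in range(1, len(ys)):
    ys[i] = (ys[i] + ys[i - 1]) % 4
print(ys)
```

i=1: ys[1] = (3+7)%4 = 2 → [7, 2, 5, 4, 2, 0]
i=2: ys[2] = (5+2)%4 = 3 → [7, 2, 3, 4, 2, 0]
i=3: ys[3] = (4+3)%4 = 3 → [7, 2, 3, 3, 2, 0]
i=4: ys[4] = (2+3)%4 = 1 → [7, 2, 3, 3, 1, 0]
i=5: ys[5] = (0+1)%4 = 1 → [7, 2, 3, 3, 1, 1]

[7, 2, 3, 3, 1, 1]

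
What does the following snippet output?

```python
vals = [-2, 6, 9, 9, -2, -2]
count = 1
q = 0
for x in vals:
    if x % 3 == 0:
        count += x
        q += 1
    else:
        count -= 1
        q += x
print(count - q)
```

25

x=-2: not %3==0, count = 1-1 = 0; q=-2
x=6: %3==0, count = 0+6 = 6; q=-1
x=9: %3==0, count = 6+9 = 15; q=0
x=9: %3==0, count = 15+9 = 24; q=1
x=-2: not %3==0, count = 24-1 = 23; q=-1
x=-2: not %3==0, count = 23-1 = 22; q=-3
count-q = 22-(-3) = 25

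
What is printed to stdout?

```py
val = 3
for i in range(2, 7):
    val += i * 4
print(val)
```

83

i=2: val = 3+2*4 = 11
i=3: val = 11+3*4 = 23
i=4: val = 23+4*4 = 39
i=5: val = 39+5*4 = 59
i=6: val = 59+6*4 = 83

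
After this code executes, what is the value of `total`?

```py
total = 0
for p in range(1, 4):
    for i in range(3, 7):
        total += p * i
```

108

p=1,i=3: total = 0+3 = 3
p=1,i=4: total = 3+4 = 7
p=1,i=5: total = 7+5 = 12
p=1,i=6: total = 12+6 = 18
p=2,i=3: total = 18+6 = 24
p=2,i=4: total = 24+8 = 32
p=2,i=5: total = 32+10 = 42
p=2,i=6: total = 42+12 = 54
p=3,i=3: total = 54+9 = 63
p=3,i=4: total = 63+12 = 75
p=3,i=5: total = 75+15 = 90
p=3,i=6: total = 90+18 = 108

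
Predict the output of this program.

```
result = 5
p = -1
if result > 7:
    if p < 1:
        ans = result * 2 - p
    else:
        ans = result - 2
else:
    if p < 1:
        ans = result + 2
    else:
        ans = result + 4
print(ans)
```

7

result=5, p=-1
result > 7 is False; p < 1 is True
→ ans = result + 2 = 7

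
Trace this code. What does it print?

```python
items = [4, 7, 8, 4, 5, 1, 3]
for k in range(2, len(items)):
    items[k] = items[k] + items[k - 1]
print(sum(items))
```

122

k=2: items[2] = 8+7 = 15 → [4, 7, 15, 4, 5, 1, 3]
k=3: items[3] = 4+15 = 19 → [4, 7, 15, 19, 5, 1, 3]
k=4: items[4] = 5+19 = 24 → [4, 7, 15, 19, 24, 1, 3]
k=5: items[5] = 1+24 = 25 → [4, 7, 15, 19, 24, 25, 3]
k=6: items[6] = 3+25 = 28 → [4, 7, 15, 19, 24, 25, 28]
sum = 122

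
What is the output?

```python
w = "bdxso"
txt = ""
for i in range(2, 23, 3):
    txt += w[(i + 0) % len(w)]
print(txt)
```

xbsdoxb

i=2: add w[2]='x' → 'x'
i=5: add w[0]='b' → 'xb'
i=8: add w[3]='s' → 'xbs'
i=11: add w[1]='d' → 'xbsd'
i=14: add w[4]='o' → 'xbsdo'
i=17: add w[2]='x' → 'xbsdox'
i=20: add w[0]='b' → 'xbsdoxb'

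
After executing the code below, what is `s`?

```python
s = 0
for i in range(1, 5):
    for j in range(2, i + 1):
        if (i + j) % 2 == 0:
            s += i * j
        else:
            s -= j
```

32

i=2,j=2: even sum, s = 0+4 = 4
i=3,j=2: odd sum, s = 4-2 = 2
i=3,j=3: even sum, s = 2+9 = 11
i=4,j=2: even sum, s = 11+8 = 19
i=4,j=3: odd sum, s = 19-3 = 16
i=4,j=4: even sum, s = 16+16 = 32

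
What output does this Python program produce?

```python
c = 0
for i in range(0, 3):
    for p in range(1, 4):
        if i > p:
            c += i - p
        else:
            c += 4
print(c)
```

33

i=0,p=1: not 0>1, c = 0+4 = 4
i=0,p=2: not 0>2, c = 4+4 = 8
i=0,p=3: not 0>3, c = 8+4 = 12
i=1,p=1: not 1>1, c = 12+4 = 16
i=1,p=2: not 1>2, c = 16+4 = 20
i=1,p=3: not 1>3, c = 20+4 = 24
i=2,p=1: 2>1, c = 24+1 = 25
i=2,p=2: not 2>2, c = 25+4 = 29
i=2,p=3: not 2>3, c = 29+4 = 33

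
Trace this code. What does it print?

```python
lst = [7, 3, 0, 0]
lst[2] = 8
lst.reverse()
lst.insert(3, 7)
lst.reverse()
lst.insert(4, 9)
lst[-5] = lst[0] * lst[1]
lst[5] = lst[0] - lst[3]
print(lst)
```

lst[2] = 8 → [7, 3, 8, 0]
reverse → [0, 8, 3, 7]
insert 7 at 3 → [0, 8, 3, 7, 7]
reverse → [7, 7, 3, 8, 0]
insert 9 at 4 → [7, 7, 3, 8, 9, 0]
lst[-5] = lst[0]*lst[1] = 7*7 = 49 → [7, 49, 3, 8, 9, 0]
lst[5] = lst[0]-lst[3] = 7-8 = -1 → [7, 49, 3, 8, 9, -1]

[7, 49, 3, 8, 9, -1]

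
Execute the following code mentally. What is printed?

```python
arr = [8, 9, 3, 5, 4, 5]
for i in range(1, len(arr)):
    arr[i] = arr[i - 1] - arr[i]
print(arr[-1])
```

-18

i=1: arr[1] = 8-9 = -1 → [8, -1, 3, 5, 4, 5]
i=2: arr[2] = (-1)-3 = -4 → [8, -1, -4, 5, 4, 5]
i=3: arr[3] = (-4)-5 = -9 → [8, -1, -4, -9, 4, 5]
i=4: arr[4] = (-9)-4 = -13 → [8, -1, -4, -9, -13, 5]
i=5: arr[5] = (-13)-5 = -18 → [8, -1, -4, -9, -13, -18]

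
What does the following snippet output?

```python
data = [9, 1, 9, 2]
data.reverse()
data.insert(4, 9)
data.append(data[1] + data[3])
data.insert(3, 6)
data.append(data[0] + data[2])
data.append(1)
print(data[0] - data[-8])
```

reverse → [2, 9, 1, 9]
insert 9 at 4 → [2, 9, 1, 9, 9]
append data[1]+data[3] = 9+9 = 18 → [2, 9, 1, 9, 9, 18]
insert 6 at 3 → [2, 9, 1, 6, 9, 9, 18]
append data[0]+data[2] = 2+1 = 3 → [2, 9, 1, 6, 9, 9, 18, 3]
append 1 → [2, 9, 1, 6, 9, 9, 18, 3, 1]
data[0]-data[-8] = 2-9 = -7

-7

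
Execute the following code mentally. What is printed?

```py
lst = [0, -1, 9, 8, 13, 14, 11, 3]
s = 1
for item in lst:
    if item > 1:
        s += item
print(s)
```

59

item=0: not >1
item=-1: not >1
item=9: >1, s = 1+9 = 10
item=8: >1, s = 10+8 = 18
item=13: >1, s = 18+13 = 31
item=14: >1, s = 31+14 = 45
item=11: >1, s = 45+11 = 56
item=3: >1, s = 56+3 = 59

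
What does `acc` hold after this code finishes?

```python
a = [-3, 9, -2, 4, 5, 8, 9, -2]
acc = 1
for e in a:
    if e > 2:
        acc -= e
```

-34

e=-3: not >2
e=9: >2, acc = 1-9 = -8
e=-2: not >2
e=4: >2, acc = (-8)-4 = -12
e=5: >2, acc = (-12)-5 = -17
e=8: >2, acc = (-17)-8 = -25
e=9: >2, acc = (-25)-9 = -34
e=-2: not >2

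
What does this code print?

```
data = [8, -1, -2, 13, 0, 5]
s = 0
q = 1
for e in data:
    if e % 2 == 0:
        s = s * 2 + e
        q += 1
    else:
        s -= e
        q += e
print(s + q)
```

e=8: even, s = 0*2+8 = 8; q=2
e=-1: not even, s = 8-(-1) = 9; q=1
e=-2: even, s = 9*2+(-2) = 16; q=2
e=13: not even, s = 16-13 = 3; q=15
e=0: even, s = 3*2+0 = 6; q=16
e=5: not even, s = 6-5 = 1; q=21
s+q = 1+21 = 22

22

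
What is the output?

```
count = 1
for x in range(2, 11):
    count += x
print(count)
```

x=2: count = 1+2 = 3
x=3: count = 3+3 = 6
x=4: count = 6+4 = 10
x=5: count = 10+5 = 15
x=6: count = 15+6 = 21
x=7: count = 21+7 = 28
x=8: count = 28+8 = 36
x=9: count = 36+9 = 45
x=10: count = 45+10 = 55

55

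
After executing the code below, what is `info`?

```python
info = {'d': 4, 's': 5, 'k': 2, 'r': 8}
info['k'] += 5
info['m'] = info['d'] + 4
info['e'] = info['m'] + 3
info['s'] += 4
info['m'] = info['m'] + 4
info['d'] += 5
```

info['k'] = 2+5 = 7 → {'d': 4, 's': 5, 'k': 7, 'r': 8}
info['m'] = info['d']+4 = 8 → {'d': 4, 's': 5, 'k': 7, 'r': 8, 'm': 8}
info['e'] = info['m']+3 = 11 → {'d': 4, 's': 5, 'k': 7, 'r': 8, 'm': 8, 'e': 11}
info['s'] = 5+4 = 9 → {'d': 4, 's': 9, 'k': 7, 'r': 8, 'm': 8, 'e': 11}
info['m'] = info['m']+4 = 12 → {'d': 4, 's': 9, 'k': 7, 'r': 8, 'm': 12, 'e': 11}
info['d'] = 4+5 = 9 → {'d': 9, 's': 9, 'k': 7, 'r': 8, 'm': 12, 'e': 11}

{'d': 9, 's': 9, 'k': 7, 'r': 8, 'm': 12, 'e': 11}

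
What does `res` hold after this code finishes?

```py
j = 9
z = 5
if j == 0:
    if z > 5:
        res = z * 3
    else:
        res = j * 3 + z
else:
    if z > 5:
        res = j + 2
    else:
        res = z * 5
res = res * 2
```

50

j=9, z=5
j == 0 is False; z > 5 is False
→ res = z * 5 = 25
res = 25*2 = 50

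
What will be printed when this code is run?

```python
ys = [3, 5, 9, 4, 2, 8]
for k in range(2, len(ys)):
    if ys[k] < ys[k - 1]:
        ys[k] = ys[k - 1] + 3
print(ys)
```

[3, 5, 9, 12, 15, 18]

k=2: 9>=5, unchanged → [3, 5, 9, 4, 2, 8]
k=3: 4<9, ys[3] = 9+3 = 12 → [3, 5, 9, 12, 2, 8]
k=4: 2<12, ys[4] = 12+3 = 15 → [3, 5, 9, 12, 15, 8]
k=5: 8<15, ys[5] = 15+3 = 18 → [3, 5, 9, 12, 15, 18]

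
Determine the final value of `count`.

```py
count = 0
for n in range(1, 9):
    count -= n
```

-36

n=1: count = 0-1 = -1
n=2: count = (-1)-2 = -3
n=3: count = (-3)-3 = -6
n=4: count = (-6)-4 = -10
n=5: count = (-10)-5 = -15
n=6: count = (-15)-6 = -21
n=7: count = (-21)-7 = -28
n=8: count = (-28)-8 = -36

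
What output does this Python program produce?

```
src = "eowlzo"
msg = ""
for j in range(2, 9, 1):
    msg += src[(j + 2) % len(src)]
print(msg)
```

j=2: add src[4]='z' → 'z'
j=3: add src[5]='o' → 'zo'
j=4: add src[0]='e' → 'zoe'
j=5: add src[1]='o' → 'zoeo'
j=6: add src[2]='w' → 'zoeow'
j=7: add src[3]='l' → 'zoeowl'
j=8: add src[4]='z' → 'zoeowlz'

zoeowlz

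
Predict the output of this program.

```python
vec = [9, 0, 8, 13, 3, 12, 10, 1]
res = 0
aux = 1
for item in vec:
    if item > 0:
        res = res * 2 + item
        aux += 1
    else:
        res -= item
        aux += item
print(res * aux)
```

item=9: >0, res = 0*2+9 = 9; aux=2
item=0: not >0, res = 9-0 = 9; aux=2
item=8: >0, res = 9*2+8 = 26; aux=3
item=13: >0, res = 26*2+13 = 65; aux=4
item=3: >0, res = 65*2+3 = 133; aux=5
item=12: >0, res = 133*2+12 = 278; aux=6
item=10: >0, res = 278*2+10 = 566; aux=7
item=1: >0, res = 566*2+1 = 1133; aux=8
res*aux = 1133*8 = 9064

9064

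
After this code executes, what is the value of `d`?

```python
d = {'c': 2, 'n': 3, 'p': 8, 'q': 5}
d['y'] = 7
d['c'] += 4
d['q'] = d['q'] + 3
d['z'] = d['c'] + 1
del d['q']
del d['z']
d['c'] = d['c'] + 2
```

d['y'] = 7 → {'c': 2, 'n': 3, 'p': 8, 'q': 5, 'y': 7}
d['c'] = 2+4 = 6 → {'c': 6, 'n': 3, 'p': 8, 'q': 5, 'y': 7}
d['q'] = d['q']+3 = 8 → {'c': 6, 'n': 3, 'p': 8, 'q': 8, 'y': 7}
d['z'] = d['c']+1 = 7 → {'c': 6, 'n': 3, 'p': 8, 'q': 8, 'y': 7, 'z': 7}
del 'q' → {'c': 6, 'n': 3, 'p': 8, 'y': 7, 'z': 7}
del 'z' → {'c': 6, 'n': 3, 'p': 8, 'y': 7}
d['c'] = d['c']+2 = 8 → {'c': 8, 'n': 3, 'p': 8, 'y': 7}

{'c': 8, 'n': 3, 'p': 8, 'y': 7}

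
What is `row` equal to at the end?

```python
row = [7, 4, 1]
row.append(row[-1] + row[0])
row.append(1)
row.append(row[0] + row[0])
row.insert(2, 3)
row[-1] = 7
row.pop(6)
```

[7, 4, 3, 1, 8, 1]

append row[-1]+row[0] = 1+7 = 8 → [7, 4, 1, 8]
append 1 → [7, 4, 1, 8, 1]
append row[0]+row[0] = 7+7 = 14 → [7, 4, 1, 8, 1, 14]
insert 3 at 2 → [7, 4, 3, 1, 8, 1, 14]
row[-1] = 7 → [7, 4, 3, 1, 8, 1, 7]
pop(6) removes 7 → [7, 4, 3, 1, 8, 1]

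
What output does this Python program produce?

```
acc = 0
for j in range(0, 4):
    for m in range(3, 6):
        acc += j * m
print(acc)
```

j=0,m=3: acc = 0+0 = 0
j=0,m=4: acc = 0+0 = 0
j=0,m=5: acc = 0+0 = 0
j=1,m=3: acc = 0+3 = 3
j=1,m=4: acc = 3+4 = 7
j=1,m=5: acc = 7+5 = 12
j=2,m=3: acc = 12+6 = 18
j=2,m=4: acc = 18+8 = 26
j=2,m=5: acc = 26+10 = 36
j=3,m=3: acc = 36+9 = 45
j=3,m=4: acc = 45+12 = 57
j=3,m=5: acc = 57+15 = 72

72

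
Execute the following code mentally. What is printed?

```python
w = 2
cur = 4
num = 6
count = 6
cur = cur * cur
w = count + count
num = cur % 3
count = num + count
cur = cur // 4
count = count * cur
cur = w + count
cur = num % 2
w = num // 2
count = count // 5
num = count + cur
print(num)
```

cur = 4*4 = 16
w = 6+6 = 12
num = 16%3 = 1
count = 1+6 = 7
cur = 16//4 = 4
count = 7*4 = 28
cur = 12+28 = 40
cur = 1%2 = 1
w = 1//2 = 0
count = 28//5 = 5
num = 5+1 = 6

6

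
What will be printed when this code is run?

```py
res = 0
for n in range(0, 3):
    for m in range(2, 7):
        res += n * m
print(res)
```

60

n=0,m=2: res = 0+0 = 0
n=0,m=3: res = 0+0 = 0
n=0,m=4: res = 0+0 = 0
n=0,m=5: res = 0+0 = 0
n=0,m=6: res = 0+0 = 0
n=1,m=2: res = 0+2 = 2
n=1,m=3: res = 2+3 = 5
n=1,m=4: res = 5+4 = 9
n=1,m=5: res = 9+5 = 14
n=1,m=6: res = 14+6 = 20
n=2,m=2: res = 20+4 = 24
n=2,m=3: res = 24+6 = 30
n=2,m=4: res = 30+8 = 38
n=2,m=5: res = 38+10 = 48
n=2,m=6: res = 48+12 = 60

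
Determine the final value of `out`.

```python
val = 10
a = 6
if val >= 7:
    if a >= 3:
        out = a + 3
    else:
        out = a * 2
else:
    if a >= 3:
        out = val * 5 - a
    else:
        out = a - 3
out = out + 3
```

val=10, a=6
val >= 7 is True; a >= 3 is True
→ out = a + 3 = 9
out = 9+3 = 12

12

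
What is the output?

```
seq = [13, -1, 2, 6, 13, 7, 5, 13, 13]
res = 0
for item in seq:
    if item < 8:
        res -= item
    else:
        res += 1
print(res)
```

-15

item=13: not <8, res = 0+1 = 1
item=-1: <8, res = 1-(-1) = 2
item=2: <8, res = 2-2 = 0
item=6: <8, res = 0-6 = -6
item=13: not <8, res = (-6)+1 = -5
item=7: <8, res = (-5)-7 = -12
item=5: <8, res = (-12)-5 = -17
item=13: not <8, res = (-17)+1 = -16
item=13: not <8, res = (-16)+1 = -15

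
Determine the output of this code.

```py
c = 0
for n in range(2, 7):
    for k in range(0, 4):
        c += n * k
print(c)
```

n=2,k=0: c = 0+0 = 0
n=2,k=1: c = 0+2 = 2
n=2,k=2: c = 2+4 = 6
n=2,k=3: c = 6+6 = 12
n=3,k=0: c = 12+0 = 12
n=3,k=1: c = 12+3 = 15
n=3,k=2: c = 15+6 = 21
n=3,k=3: c = 21+9 = 30
n=4,k=0: c = 30+0 = 30
n=4,k=1: c = 30+4 = 34
n=4,k=2: c = 34+8 = 42
n=4,k=3: c = 42+12 = 54
n=5,k=0: c = 54+0 = 54
n=5,k=1: c = 54+5 = 59
n=5,k=2: c = 59+10 = 69
n=5,k=3: c = 69+15 = 84
n=6,k=0: c = 84+0 = 84
n=6,k=1: c = 84+6 = 90
n=6,k=2: c = 90+12 = 102
n=6,k=3: c = 102+18 = 120

120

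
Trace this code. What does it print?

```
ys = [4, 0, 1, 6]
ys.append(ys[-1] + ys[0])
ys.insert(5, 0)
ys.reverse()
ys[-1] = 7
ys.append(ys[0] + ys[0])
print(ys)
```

append ys[-1]+ys[0] = 6+4 = 10 → [4, 0, 1, 6, 10]
insert 0 at 5 → [4, 0, 1, 6, 10, 0]
reverse → [0, 10, 6, 1, 0, 4]
ys[-1] = 7 → [0, 10, 6, 1, 0, 7]
append ys[0]+ys[0] = 0+0 = 0 → [0, 10, 6, 1, 0, 7, 0]

[0, 10, 6, 1, 0, 7, 0]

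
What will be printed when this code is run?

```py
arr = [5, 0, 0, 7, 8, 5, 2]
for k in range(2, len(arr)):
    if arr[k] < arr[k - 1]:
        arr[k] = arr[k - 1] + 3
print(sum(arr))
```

k=2: 0>=0, unchanged → [5, 0, 0, 7, 8, 5, 2]
k=3: 7>=0, unchanged → [5, 0, 0, 7, 8, 5, 2]
k=4: 8>=7, unchanged → [5, 0, 0, 7, 8, 5, 2]
k=5: 5<8, arr[5] = 8+3 = 11 → [5, 0, 0, 7, 8, 11, 2]
k=6: 2<11, arr[6] = 11+3 = 14 → [5, 0, 0, 7, 8, 11, 14]
sum = 45

45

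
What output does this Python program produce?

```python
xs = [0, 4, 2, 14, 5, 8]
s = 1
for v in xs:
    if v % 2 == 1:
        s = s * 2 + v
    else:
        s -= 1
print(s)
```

v=0: not odd, s = 1-1 = 0
v=4: not odd, s = 0-1 = -1
v=2: not odd, s = (-1)-1 = -2
v=14: not odd, s = (-2)-1 = -3
v=5: odd, s = (-3)*2+5 = -1
v=8: not odd, s = (-1)-1 = -2

-2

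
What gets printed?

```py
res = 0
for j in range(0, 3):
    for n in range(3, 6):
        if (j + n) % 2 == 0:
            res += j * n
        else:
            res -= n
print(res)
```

-4

j=0,n=3: odd sum, res = 0-3 = -3
j=0,n=4: even sum, res = (-3)+0 = -3
j=0,n=5: odd sum, res = (-3)-5 = -8
j=1,n=3: even sum, res = (-8)+3 = -5
j=1,n=4: odd sum, res = (-5)-4 = -9
j=1,n=5: even sum, res = (-9)+5 = -4
j=2,n=3: odd sum, res = (-4)-3 = -7
j=2,n=4: even sum, res = (-7)+8 = 1
j=2,n=5: odd sum, res = 1-5 = -4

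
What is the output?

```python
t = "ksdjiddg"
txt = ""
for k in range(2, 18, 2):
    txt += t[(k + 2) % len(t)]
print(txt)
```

k=2: add t[4]='i' → 'i'
k=4: add t[6]='d' → 'id'
k=6: add t[0]='k' → 'idk'
k=8: add t[2]='d' → 'idkd'
k=10: add t[4]='i' → 'idkdi'
k=12: add t[6]='d' → 'idkdid'
k=14: add t[0]='k' → 'idkdidk'
k=16: add t[2]='d' → 'idkdidkd'

idkdidkd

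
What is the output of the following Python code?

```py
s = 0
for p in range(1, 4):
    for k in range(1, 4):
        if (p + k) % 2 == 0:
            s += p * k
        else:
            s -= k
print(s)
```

p=1,k=1: even sum, s = 0+1 = 1
p=1,k=2: odd sum, s = 1-2 = -1
p=1,k=3: even sum, s = (-1)+3 = 2
p=2,k=1: odd sum, s = 2-1 = 1
p=2,k=2: even sum, s = 1+4 = 5
p=2,k=3: odd sum, s = 5-3 = 2
p=3,k=1: even sum, s = 2+3 = 5
p=3,k=2: odd sum, s = 5-2 = 3
p=3,k=3: even sum, s = 3+9 = 12

12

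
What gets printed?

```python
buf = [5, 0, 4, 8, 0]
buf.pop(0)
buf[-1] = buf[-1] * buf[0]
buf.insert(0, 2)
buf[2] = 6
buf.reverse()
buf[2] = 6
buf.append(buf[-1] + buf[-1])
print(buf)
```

pop(0) removes 5 → [0, 4, 8, 0]
buf[-1] = buf[-1]*buf[0] = 0*0 = 0 → [0, 4, 8, 0]
insert 2 at 0 → [2, 0, 4, 8, 0]
buf[2] = 6 → [2, 0, 6, 8, 0]
reverse → [0, 8, 6, 0, 2]
buf[2] = 6 → [0, 8, 6, 0, 2]
append buf[-1]+buf[-1] = 2+2 = 4 → [0, 8, 6, 0, 2, 4]

[0, 8, 6, 0, 2, 4]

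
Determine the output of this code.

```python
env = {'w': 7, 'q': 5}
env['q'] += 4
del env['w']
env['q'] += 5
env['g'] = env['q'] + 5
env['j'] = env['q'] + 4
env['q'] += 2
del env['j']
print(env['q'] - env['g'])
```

env['q'] = 5+4 = 9 → {'w': 7, 'q': 9}
del 'w' → {'q': 9}
env['q'] = 9+5 = 14 → {'q': 14}
env['g'] = env['q']+5 = 19 → {'q': 14, 'g': 19}
env['j'] = env['q']+4 = 18 → {'q': 14, 'g': 19, 'j': 18}
env['q'] = 14+2 = 16 → {'q': 16, 'g': 19, 'j': 18}
del 'j' → {'q': 16, 'g': 19}
env['q']-env['g'] = 16-19 = -3

-3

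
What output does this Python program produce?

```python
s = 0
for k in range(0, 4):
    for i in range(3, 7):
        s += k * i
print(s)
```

108

k=0,i=3: s = 0+0 = 0
k=0,i=4: s = 0+0 = 0
k=0,i=5: s = 0+0 = 0
k=0,i=6: s = 0+0 = 0
k=1,i=3: s = 0+3 = 3
k=1,i=4: s = 3+4 = 7
k=1,i=5: s = 7+5 = 12
k=1,i=6: s = 12+6 = 18
k=2,i=3: s = 18+6 = 24
k=2,i=4: s = 24+8 = 32
k=2,i=5: s = 32+10 = 42
k=2,i=6: s = 42+12 = 54
k=3,i=3: s = 54+9 = 63
k=3,i=4: s = 63+12 = 75
k=3,i=5: s = 75+15 = 90
k=3,i=6: s = 90+18 = 108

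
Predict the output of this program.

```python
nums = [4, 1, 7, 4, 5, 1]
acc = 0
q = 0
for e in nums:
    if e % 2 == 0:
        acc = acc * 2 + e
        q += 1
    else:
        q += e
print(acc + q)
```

e=4: even, acc = 0*2+4 = 4; q=1
e=1: not even; q=2
e=7: not even; q=9
e=4: even, acc = 4*2+4 = 12; q=10
e=5: not even; q=15
e=1: not even; q=16
acc+q = 12+16 = 28

28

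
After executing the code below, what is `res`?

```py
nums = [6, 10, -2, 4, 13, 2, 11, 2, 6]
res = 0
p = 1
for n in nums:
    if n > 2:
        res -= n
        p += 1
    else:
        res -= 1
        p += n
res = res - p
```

n=6: >2, res = 0-6 = -6; p=2
n=10: >2, res = (-6)-10 = -16; p=3
n=-2: not >2, res = (-16)-1 = -17; p=1
n=4: >2, res = (-17)-4 = -21; p=2
n=13: >2, res = (-21)-13 = -34; p=3
n=2: not >2, res = (-34)-1 = -35; p=5
n=11: >2, res = (-35)-11 = -46; p=6
n=2: not >2, res = (-46)-1 = -47; p=8
n=6: >2, res = (-47)-6 = -53; p=9
res-p = (-53)-9 = -62

-62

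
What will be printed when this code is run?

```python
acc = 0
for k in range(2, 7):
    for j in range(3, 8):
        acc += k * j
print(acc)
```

500

k=2,j=3: acc = 0+6 = 6
k=2,j=4: acc = 6+8 = 14
k=2,j=5: acc = 14+10 = 24
k=2,j=6: acc = 24+12 = 36
k=2,j=7: acc = 36+14 = 50
k=3,j=3: acc = 50+9 = 59
k=3,j=4: acc = 59+12 = 71
k=3,j=5: acc = 71+15 = 86
k=3,j=6: acc = 86+18 = 104
k=3,j=7: acc = 104+21 = 125
k=4,j=3: acc = 125+12 = 137
k=4,j=4: acc = 137+16 = 153
k=4,j=5: acc = 153+20 = 173
k=4,j=6: acc = 173+24 = 197
k=4,j=7: acc = 197+28 = 225
k=5,j=3: acc = 225+15 = 240
k=5,j=4: acc = 240+20 = 260
k=5,j=5: acc = 260+25 = 285
k=5,j=6: acc = 285+30 = 315
k=5,j=7: acc = 315+35 = 350
k=6,j=3: acc = 350+18 = 368
k=6,j=4: acc = 368+24 = 392
k=6,j=5: acc = 392+30 = 422
k=6,j=6: acc = 422+36 = 458
k=6,j=7: acc = 458+42 = 500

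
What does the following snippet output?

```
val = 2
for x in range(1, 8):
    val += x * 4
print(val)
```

114

x=1: val = 2+1*4 = 6
x=2: val = 6+2*4 = 14
x=3: val = 14+3*4 = 26
x=4: val = 26+4*4 = 42
x=5: val = 42+5*4 = 62
x=6: val = 62+6*4 = 86
x=7: val = 86+7*4 = 114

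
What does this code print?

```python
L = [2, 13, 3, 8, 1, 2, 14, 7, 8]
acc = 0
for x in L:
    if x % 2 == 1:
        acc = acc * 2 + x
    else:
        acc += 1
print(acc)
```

x=2: not odd, acc = 0+1 = 1
x=13: odd, acc = 1*2+13 = 15
x=3: odd, acc = 15*2+3 = 33
x=8: not odd, acc = 33+1 = 34
x=1: odd, acc = 34*2+1 = 69
x=2: not odd, acc = 69+1 = 70
x=14: not odd, acc = 70+1 = 71
x=7: odd, acc = 71*2+7 = 149
x=8: not odd, acc = 149+1 = 150

150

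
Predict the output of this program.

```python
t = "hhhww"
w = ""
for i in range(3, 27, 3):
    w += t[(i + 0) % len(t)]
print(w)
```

i=3: add t[3]='w' → 'w'
i=6: add t[1]='h' → 'wh'
i=9: add t[4]='w' → 'whw'
i=12: add t[2]='h' → 'whwh'
i=15: add t[0]='h' → 'whwhh'
i=18: add t[3]='w' → 'whwhhw'
i=21: add t[1]='h' → 'whwhhwh'
i=24: add t[4]='w' → 'whwhhwhw'

whwhhwhw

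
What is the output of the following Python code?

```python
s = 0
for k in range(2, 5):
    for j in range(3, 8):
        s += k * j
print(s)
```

k=2,j=3: s = 0+6 = 6
k=2,j=4: s = 6+8 = 14
k=2,j=5: s = 14+10 = 24
k=2,j=6: s = 24+12 = 36
k=2,j=7: s = 36+14 = 50
k=3,j=3: s = 50+9 = 59
k=3,j=4: s = 59+12 = 71
k=3,j=5: s = 71+15 = 86
k=3,j=6: s = 86+18 = 104
k=3,j=7: s = 104+21 = 125
k=4,j=3: s = 125+12 = 137
k=4,j=4: s = 137+16 = 153
k=4,j=5: s = 153+20 = 173
k=4,j=6: s = 173+24 = 197
k=4,j=7: s = 197+28 = 225

225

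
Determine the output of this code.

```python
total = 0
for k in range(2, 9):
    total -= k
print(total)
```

-35

k=2: total = 0-2 = -2
k=3: total = (-2)-3 = -5
k=4: total = (-5)-4 = -9
k=5: total = (-9)-5 = -14
k=6: total = (-14)-6 = -20
k=7: total = (-20)-7 = -27
k=8: total = (-27)-8 = -35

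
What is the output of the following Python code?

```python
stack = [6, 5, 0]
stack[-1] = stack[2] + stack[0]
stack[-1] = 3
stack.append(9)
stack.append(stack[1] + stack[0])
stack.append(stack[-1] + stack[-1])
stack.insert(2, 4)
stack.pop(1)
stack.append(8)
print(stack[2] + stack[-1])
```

stack[-1] = stack[2]+stack[0] = 0+6 = 6 → [6, 5, 6]
stack[-1] = 3 → [6, 5, 3]
append 9 → [6, 5, 3, 9]
append stack[1]+stack[0] = 5+6 = 11 → [6, 5, 3, 9, 11]
append stack[-1]+stack[-1] = 11+11 = 22 → [6, 5, 3, 9, 11, 22]
insert 4 at 2 → [6, 5, 4, 3, 9, 11, 22]
pop(1) removes 5 → [6, 4, 3, 9, 11, 22]
append 8 → [6, 4, 3, 9, 11, 22, 8]
stack[2]+stack[-1] = 3+8 = 11

11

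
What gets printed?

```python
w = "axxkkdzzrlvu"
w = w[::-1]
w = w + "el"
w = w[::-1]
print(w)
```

leaxxkkdzzrlvu

reverse → 'uvlrzzdkkxxa'
+ 'el' → 'uvlrzzdkkxxael'
reverse → 'leaxxkkdzzrlvu'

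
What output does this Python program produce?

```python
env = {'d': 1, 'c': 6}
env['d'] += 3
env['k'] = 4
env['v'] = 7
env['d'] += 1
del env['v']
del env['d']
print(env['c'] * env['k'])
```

24

env['d'] = 1+3 = 4 → {'d': 4, 'c': 6}
env['k'] = 4 → {'d': 4, 'c': 6, 'k': 4}
env['v'] = 7 → {'d': 4, 'c': 6, 'k': 4, 'v': 7}
env['d'] = 4+1 = 5 → {'d': 5, 'c': 6, 'k': 4, 'v': 7}
del 'v' → {'d': 5, 'c': 6, 'k': 4}
del 'd' → {'c': 6, 'k': 4}
env['c']*env['k'] = 6*4 = 24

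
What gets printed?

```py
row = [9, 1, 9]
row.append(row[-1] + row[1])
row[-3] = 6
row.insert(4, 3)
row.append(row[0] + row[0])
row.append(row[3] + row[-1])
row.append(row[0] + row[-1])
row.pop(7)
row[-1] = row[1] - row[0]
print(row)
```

[9, 6, 9, 10, 3, 18, -3]

append row[-1]+row[1] = 9+1 = 10 → [9, 1, 9, 10]
row[-3] = 6 → [9, 6, 9, 10]
insert 3 at 4 → [9, 6, 9, 10, 3]
append row[0]+row[0] = 9+9 = 18 → [9, 6, 9, 10, 3, 18]
append row[3]+row[-1] = 10+18 = 28 → [9, 6, 9, 10, 3, 18, 28]
append row[0]+row[-1] = 9+28 = 37 → [9, 6, 9, 10, 3, 18, 28, 37]
pop(7) removes 37 → [9, 6, 9, 10, 3, 18, 28]
row[-1] = row[1]-row[0] = 6-9 = -3 → [9, 6, 9, 10, 3, 18, -3]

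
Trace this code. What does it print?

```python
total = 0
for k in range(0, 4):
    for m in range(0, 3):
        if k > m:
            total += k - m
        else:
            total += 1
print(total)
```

k=0,m=0: not 0>0, total = 0+1 = 1
k=0,m=1: not 0>1, total = 1+1 = 2
k=0,m=2: not 0>2, total = 2+1 = 3
k=1,m=0: 1>0, total = 3+1 = 4
k=1,m=1: not 1>1, total = 4+1 = 5
k=1,m=2: not 1>2, total = 5+1 = 6
k=2,m=0: 2>0, total = 6+2 = 8
k=2,m=1: 2>1, total = 8+1 = 9
k=2,m=2: not 2>2, total = 9+1 = 10
k=3,m=0: 3>0, total = 10+3 = 13
k=3,m=1: 3>1, total = 13+2 = 15
k=3,m=2: 3>2, total = 15+1 = 16

16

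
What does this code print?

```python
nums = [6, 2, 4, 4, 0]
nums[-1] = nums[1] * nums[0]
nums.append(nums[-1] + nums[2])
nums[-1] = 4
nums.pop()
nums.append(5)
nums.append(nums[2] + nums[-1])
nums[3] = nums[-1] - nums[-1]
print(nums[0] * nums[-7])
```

36

nums[-1] = nums[1]*nums[0] = 2*6 = 12 → [6, 2, 4, 4, 12]
append nums[-1]+nums[2] = 12+4 = 16 → [6, 2, 4, 4, 12, 16]
nums[-1] = 4 → [6, 2, 4, 4, 12, 4]
pop() removes 4 → [6, 2, 4, 4, 12]
append 5 → [6, 2, 4, 4, 12, 5]
append nums[2]+nums[-1] = 4+5 = 9 → [6, 2, 4, 4, 12, 5, 9]
nums[3] = nums[-1]-nums[-1] = 9-9 = 0 → [6, 2, 4, 0, 12, 5, 9]
nums[0]*nums[-7] = 6*6 = 36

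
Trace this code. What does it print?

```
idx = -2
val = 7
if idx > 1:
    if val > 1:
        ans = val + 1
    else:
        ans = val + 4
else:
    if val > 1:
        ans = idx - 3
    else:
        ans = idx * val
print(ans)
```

idx=-2, val=7
idx > 1 is False; val > 1 is True
→ ans = idx - 3 = -5

-5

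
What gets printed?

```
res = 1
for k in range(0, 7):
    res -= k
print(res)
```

-20

k=0: res = 1-0 = 1
k=1: res = 1-1 = 0
k=2: res = 0-2 = -2
k=3: res = (-2)-3 = -5
k=4: res = (-5)-4 = -9
k=5: res = (-9)-5 = -14
k=6: res = (-14)-6 = -20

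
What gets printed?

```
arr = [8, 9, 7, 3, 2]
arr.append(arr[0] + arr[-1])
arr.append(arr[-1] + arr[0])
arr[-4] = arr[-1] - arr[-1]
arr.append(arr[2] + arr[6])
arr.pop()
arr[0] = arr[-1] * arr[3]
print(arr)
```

[0, 9, 7, 0, 2, 10, 18]

append arr[0]+arr[-1] = 8+2 = 10 → [8, 9, 7, 3, 2, 10]
append arr[-1]+arr[0] = 10+8 = 18 → [8, 9, 7, 3, 2, 10, 18]
arr[-4] = arr[-1]-arr[-1] = 18-18 = 0 → [8, 9, 7, 0, 2, 10, 18]
append arr[2]+arr[6] = 7+18 = 25 → [8, 9, 7, 0, 2, 10, 18, 25]
pop() removes 25 → [8, 9, 7, 0, 2, 10, 18]
arr[0] = arr[-1]*arr[3] = 18*0 = 0 → [0, 9, 7, 0, 2, 10, 18]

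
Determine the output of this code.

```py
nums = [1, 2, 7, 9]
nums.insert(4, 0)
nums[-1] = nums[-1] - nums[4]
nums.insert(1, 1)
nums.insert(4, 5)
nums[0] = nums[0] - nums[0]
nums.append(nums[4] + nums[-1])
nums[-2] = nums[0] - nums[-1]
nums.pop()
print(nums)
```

insert 0 at 4 → [1, 2, 7, 9, 0]
nums[-1] = nums[-1]-nums[4] = 0-0 = 0 → [1, 2, 7, 9, 0]
insert 1 at 1 → [1, 1, 2, 7, 9, 0]
insert 5 at 4 → [1, 1, 2, 7, 5, 9, 0]
nums[0] = nums[0]-nums[0] = 1-1 = 0 → [0, 1, 2, 7, 5, 9, 0]
append nums[4]+nums[-1] = 5+0 = 5 → [0, 1, 2, 7, 5, 9, 0, 5]
nums[-2] = nums[0]-nums[-1] = 0-5 = -5 → [0, 1, 2, 7, 5, 9, -5, 5]
pop() removes 5 → [0, 1, 2, 7, 5, 9, -5]

[0, 1, 2, 7, 5, 9, -5]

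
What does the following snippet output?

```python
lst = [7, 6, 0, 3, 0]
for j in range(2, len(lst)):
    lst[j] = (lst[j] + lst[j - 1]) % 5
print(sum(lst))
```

22

j=2: lst[2] = (0+6)%5 = 1 → [7, 6, 1, 3, 0]
j=3: lst[3] = (3+1)%5 = 4 → [7, 6, 1, 4, 0]
j=4: lst[4] = (0+4)%5 = 4 → [7, 6, 1, 4, 4]
sum = 22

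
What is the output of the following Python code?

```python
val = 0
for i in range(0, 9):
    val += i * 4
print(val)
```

144

i=0: val = 0+0*4 = 0
i=1: val = 0+1*4 = 4
i=2: val = 4+2*4 = 12
i=3: val = 12+3*4 = 24
i=4: val = 24+4*4 = 40
i=5: val = 40+5*4 = 60
i=6: val = 60+6*4 = 84
i=7: val = 84+7*4 = 112
i=8: val = 112+8*4 = 144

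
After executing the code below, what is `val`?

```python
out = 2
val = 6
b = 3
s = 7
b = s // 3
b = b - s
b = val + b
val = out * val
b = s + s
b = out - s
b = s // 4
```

12

b = 7//3 = 2
b = 2-7 = -5
b = 6+(-5) = 1
val = 2*6 = 12
b = 7+7 = 14
b = 2-7 = -5
b = 7//4 = 1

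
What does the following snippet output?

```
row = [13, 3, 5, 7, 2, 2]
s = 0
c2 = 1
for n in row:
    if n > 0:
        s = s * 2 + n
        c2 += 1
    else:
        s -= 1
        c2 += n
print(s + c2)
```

545

n=13: >0, s = 0*2+13 = 13; c2=2
n=3: >0, s = 13*2+3 = 29; c2=3
n=5: >0, s = 29*2+5 = 63; c2=4
n=7: >0, s = 63*2+7 = 133; c2=5
n=2: >0, s = 133*2+2 = 268; c2=6
n=2: >0, s = 268*2+2 = 538; c2=7
s+c2 = 538+7 = 545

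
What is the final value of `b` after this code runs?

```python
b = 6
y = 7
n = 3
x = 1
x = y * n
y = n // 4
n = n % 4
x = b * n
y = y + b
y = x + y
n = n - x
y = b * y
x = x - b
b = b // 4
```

1

x = 7*3 = 21
y = 3//4 = 0
n = 3%4 = 3
x = 6*3 = 18
y = 0+6 = 6
y = 18+6 = 24
n = 3-18 = -15
y = 6*24 = 144
x = 18-6 = 12
b = 6//4 = 1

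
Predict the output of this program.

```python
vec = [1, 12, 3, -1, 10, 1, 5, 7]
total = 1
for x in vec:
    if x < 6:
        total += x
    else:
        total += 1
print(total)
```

13

x=1: <6, total = 1+1 = 2
x=12: not <6, total = 2+1 = 3
x=3: <6, total = 3+3 = 6
x=-1: <6, total = 6+(-1) = 5
x=10: not <6, total = 5+1 = 6
x=1: <6, total = 6+1 = 7
x=5: <6, total = 7+5 = 12
x=7: not <6, total = 12+1 = 13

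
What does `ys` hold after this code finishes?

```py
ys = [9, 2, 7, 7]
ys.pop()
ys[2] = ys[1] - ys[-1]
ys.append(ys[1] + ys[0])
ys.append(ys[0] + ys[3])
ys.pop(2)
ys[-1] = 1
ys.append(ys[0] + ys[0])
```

pop() removes 7 → [9, 2, 7]
ys[2] = ys[1]-ys[-1] = 2-7 = -5 → [9, 2, -5]
append ys[1]+ys[0] = 2+9 = 11 → [9, 2, -5, 11]
append ys[0]+ys[3] = 9+11 = 20 → [9, 2, -5, 11, 20]
pop(2) removes -5 → [9, 2, 11, 20]
ys[-1] = 1 → [9, 2, 11, 1]
append ys[0]+ys[0] = 9+9 = 18 → [9, 2, 11, 1, 18]

[9, 2, 11, 1, 18]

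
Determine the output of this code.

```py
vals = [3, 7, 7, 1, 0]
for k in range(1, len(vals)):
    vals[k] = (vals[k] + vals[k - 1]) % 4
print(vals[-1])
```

2

k=1: vals[1] = (7+3)%4 = 2 → [3, 2, 7, 1, 0]
k=2: vals[2] = (7+2)%4 = 1 → [3, 2, 1, 1, 0]
k=3: vals[3] = (1+1)%4 = 2 → [3, 2, 1, 2, 0]
k=4: vals[4] = (0+2)%4 = 2 → [3, 2, 1, 2, 2]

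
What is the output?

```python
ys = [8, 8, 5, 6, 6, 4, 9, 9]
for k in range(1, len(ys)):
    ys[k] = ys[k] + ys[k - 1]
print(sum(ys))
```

k=1: ys[1] = 8+8 = 16 → [8, 16, 5, 6, 6, 4, 9, 9]
k=2: ys[2] = 5+16 = 21 → [8, 16, 21, 6, 6, 4, 9, 9]
k=3: ys[3] = 6+21 = 27 → [8, 16, 21, 27, 6, 4, 9, 9]
k=4: ys[4] = 6+27 = 33 → [8, 16, 21, 27, 33, 4, 9, 9]
k=5: ys[5] = 4+33 = 37 → [8, 16, 21, 27, 33, 37, 9, 9]
k=6: ys[6] = 9+37 = 46 → [8, 16, 21, 27, 33, 37, 46, 9]
k=7: ys[7] = 9+46 = 55 → [8, 16, 21, 27, 33, 37, 46, 55]
sum = 243

243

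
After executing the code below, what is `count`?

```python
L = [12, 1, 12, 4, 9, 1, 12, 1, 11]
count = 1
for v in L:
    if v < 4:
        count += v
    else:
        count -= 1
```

-2

v=12: not <4, count = 1-1 = 0
v=1: <4, count = 0+1 = 1
v=12: not <4, count = 1-1 = 0
v=4: not <4, count = 0-1 = -1
v=9: not <4, count = (-1)-1 = -2
v=1: <4, count = (-2)+1 = -1
v=12: not <4, count = (-1)-1 = -2
v=1: <4, count = (-2)+1 = -1
v=11: not <4, count = (-1)-1 = -2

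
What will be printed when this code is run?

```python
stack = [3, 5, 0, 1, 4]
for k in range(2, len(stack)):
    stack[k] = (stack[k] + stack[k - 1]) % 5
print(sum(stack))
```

9

k=2: stack[2] = (0+5)%5 = 0 → [3, 5, 0, 1, 4]
k=3: stack[3] = (1+0)%5 = 1 → [3, 5, 0, 1, 4]
k=4: stack[4] = (4+1)%5 = 0 → [3, 5, 0, 1, 0]
sum = 9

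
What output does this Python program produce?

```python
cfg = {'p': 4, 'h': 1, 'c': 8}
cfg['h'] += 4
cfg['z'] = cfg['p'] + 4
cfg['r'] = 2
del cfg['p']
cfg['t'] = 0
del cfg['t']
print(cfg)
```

cfg['h'] = 1+4 = 5 → {'p': 4, 'h': 5, 'c': 8}
cfg['z'] = cfg['p']+4 = 8 → {'p': 4, 'h': 5, 'c': 8, 'z': 8}
cfg['r'] = 2 → {'p': 4, 'h': 5, 'c': 8, 'z': 8, 'r': 2}
del 'p' → {'h': 5, 'c': 8, 'z': 8, 'r': 2}
cfg['t'] = 0 → {'h': 5, 'c': 8, 'z': 8, 'r': 2, 't': 0}
del 't' → {'h': 5, 'c': 8, 'z': 8, 'r': 2}

{'h': 5, 'c': 8, 'z': 8, 'r': 2}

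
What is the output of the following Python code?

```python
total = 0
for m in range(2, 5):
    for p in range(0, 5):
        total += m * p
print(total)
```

90

m=2,p=0: total = 0+0 = 0
m=2,p=1: total = 0+2 = 2
m=2,p=2: total = 2+4 = 6
m=2,p=3: total = 6+6 = 12
m=2,p=4: total = 12+8 = 20
m=3,p=0: total = 20+0 = 20
m=3,p=1: total = 20+3 = 23
m=3,p=2: total = 23+6 = 29
m=3,p=3: total = 29+9 = 38
m=3,p=4: total = 38+12 = 50
m=4,p=0: total = 50+0 = 50
m=4,p=1: total = 50+4 = 54
m=4,p=2: total = 54+8 = 62
m=4,p=3: total = 62+12 = 74
m=4,p=4: total = 74+16 = 90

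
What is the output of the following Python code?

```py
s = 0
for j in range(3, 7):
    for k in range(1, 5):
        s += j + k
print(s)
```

112

j=3,k=1: s = 0+4 = 4
j=3,k=2: s = 4+5 = 9
j=3,k=3: s = 9+6 = 15
j=3,k=4: s = 15+7 = 22
j=4,k=1: s = 22+5 = 27
j=4,k=2: s = 27+6 = 33
j=4,k=3: s = 33+7 = 40
j=4,k=4: s = 40+8 = 48
j=5,k=1: s = 48+6 = 54
j=5,k=2: s = 54+7 = 61
j=5,k=3: s = 61+8 = 69
j=5,k=4: s = 69+9 = 78
j=6,k=1: s = 78+7 = 85
j=6,k=2: s = 85+8 = 93
j=6,k=3: s = 93+9 = 102
j=6,k=4: s = 102+10 = 112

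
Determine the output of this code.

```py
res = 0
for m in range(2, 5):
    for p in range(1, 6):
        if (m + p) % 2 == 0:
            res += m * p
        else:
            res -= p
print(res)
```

m=2,p=1: odd sum, res = 0-1 = -1
m=2,p=2: even sum, res = (-1)+4 = 3
m=2,p=3: odd sum, res = 3-3 = 0
m=2,p=4: even sum, res = 0+8 = 8
m=2,p=5: odd sum, res = 8-5 = 3
m=3,p=1: even sum, res = 3+3 = 6
m=3,p=2: odd sum, res = 6-2 = 4
m=3,p=3: even sum, res = 4+9 = 13
m=3,p=4: odd sum, res = 13-4 = 9
m=3,p=5: even sum, res = 9+15 = 24
m=4,p=1: odd sum, res = 24-1 = 23
m=4,p=2: even sum, res = 23+8 = 31
m=4,p=3: odd sum, res = 31-3 = 28
m=4,p=4: even sum, res = 28+16 = 44
m=4,p=5: odd sum, res = 44-5 = 39

39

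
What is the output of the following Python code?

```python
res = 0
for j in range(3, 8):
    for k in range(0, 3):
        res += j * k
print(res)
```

75

j=3,k=0: res = 0+0 = 0
j=3,k=1: res = 0+3 = 3
j=3,k=2: res = 3+6 = 9
j=4,k=0: res = 9+0 = 9
j=4,k=1: res = 9+4 = 13
j=4,k=2: res = 13+8 = 21
j=5,k=0: res = 21+0 = 21
j=5,k=1: res = 21+5 = 26
j=5,k=2: res = 26+10 = 36
j=6,k=0: res = 36+0 = 36
j=6,k=1: res = 36+6 = 42
j=6,k=2: res = 42+12 = 54
j=7,k=0: res = 54+0 = 54
j=7,k=1: res = 54+7 = 61
j=7,k=2: res = 61+14 = 75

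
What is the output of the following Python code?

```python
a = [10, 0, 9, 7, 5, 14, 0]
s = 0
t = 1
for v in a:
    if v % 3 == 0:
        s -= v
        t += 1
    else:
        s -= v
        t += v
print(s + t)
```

v=10: not %3==0, s = 0-10 = -10; t=11
v=0: %3==0, s = (-10)-0 = -10; t=12
v=9: %3==0, s = (-10)-9 = -19; t=13
v=7: not %3==0, s = (-19)-7 = -26; t=20
v=5: not %3==0, s = (-26)-5 = -31; t=25
v=14: not %3==0, s = (-31)-14 = -45; t=39
v=0: %3==0, s = (-45)-0 = -45; t=40
s+t = (-45)+40 = -5

-5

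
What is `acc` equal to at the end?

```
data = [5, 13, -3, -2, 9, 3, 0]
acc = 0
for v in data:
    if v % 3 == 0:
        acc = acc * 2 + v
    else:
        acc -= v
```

v=5: not %3==0, acc = 0-5 = -5
v=13: not %3==0, acc = (-5)-13 = -18
v=-3: %3==0, acc = (-18)*2+(-3) = -39
v=-2: not %3==0, acc = (-39)-(-2) = -37
v=9: %3==0, acc = (-37)*2+9 = -65
v=3: %3==0, acc = (-65)*2+3 = -127
v=0: %3==0, acc = (-127)*2+0 = -254

-254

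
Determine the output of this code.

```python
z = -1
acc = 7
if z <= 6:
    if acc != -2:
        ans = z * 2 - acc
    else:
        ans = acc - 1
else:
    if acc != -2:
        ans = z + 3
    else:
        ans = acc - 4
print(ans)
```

z=-1, acc=7
z <= 6 is True; acc != -2 is True
→ ans = z * 2 - acc = -9

-9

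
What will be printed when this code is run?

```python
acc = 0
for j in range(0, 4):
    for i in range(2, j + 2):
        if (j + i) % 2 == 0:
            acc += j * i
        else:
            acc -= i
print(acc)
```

2

j=1,i=2: odd sum, acc = 0-2 = -2
j=2,i=2: even sum, acc = (-2)+4 = 2
j=2,i=3: odd sum, acc = 2-3 = -1
j=3,i=2: odd sum, acc = (-1)-2 = -3
j=3,i=3: even sum, acc = (-3)+9 = 6
j=3,i=4: odd sum, acc = 6-4 = 2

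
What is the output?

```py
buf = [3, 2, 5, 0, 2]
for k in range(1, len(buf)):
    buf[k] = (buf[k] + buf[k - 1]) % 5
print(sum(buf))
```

5

k=1: buf[1] = (2+3)%5 = 0 → [3, 0, 5, 0, 2]
k=2: buf[2] = (5+0)%5 = 0 → [3, 0, 0, 0, 2]
k=3: buf[3] = (0+0)%5 = 0 → [3, 0, 0, 0, 2]
k=4: buf[4] = (2+0)%5 = 2 → [3, 0, 0, 0, 2]
sum = 5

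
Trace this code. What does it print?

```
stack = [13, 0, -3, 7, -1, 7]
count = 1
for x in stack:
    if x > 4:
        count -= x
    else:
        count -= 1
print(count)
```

-29

x=13: >4, count = 1-13 = -12
x=0: not >4, count = (-12)-1 = -13
x=-3: not >4, count = (-13)-1 = -14
x=7: >4, count = (-14)-7 = -21
x=-1: not >4, count = (-21)-1 = -22
x=7: >4, count = (-22)-7 = -29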